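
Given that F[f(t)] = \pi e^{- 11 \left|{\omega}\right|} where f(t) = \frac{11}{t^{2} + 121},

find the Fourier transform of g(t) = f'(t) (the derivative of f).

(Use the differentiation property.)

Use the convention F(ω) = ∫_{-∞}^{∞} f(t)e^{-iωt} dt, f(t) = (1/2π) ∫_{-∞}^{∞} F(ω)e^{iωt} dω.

F[g](ω) = i \pi \omega e^{- 11 \left|{\omega}\right|}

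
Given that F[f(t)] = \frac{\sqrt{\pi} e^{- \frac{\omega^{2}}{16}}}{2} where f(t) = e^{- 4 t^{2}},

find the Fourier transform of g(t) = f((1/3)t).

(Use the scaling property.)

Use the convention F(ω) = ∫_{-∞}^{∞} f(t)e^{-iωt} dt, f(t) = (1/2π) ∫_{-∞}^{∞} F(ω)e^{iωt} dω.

F[g](ω) = \frac{3 \sqrt{\pi} e^{- \frac{9 \omega^{2}}{16}}}{2}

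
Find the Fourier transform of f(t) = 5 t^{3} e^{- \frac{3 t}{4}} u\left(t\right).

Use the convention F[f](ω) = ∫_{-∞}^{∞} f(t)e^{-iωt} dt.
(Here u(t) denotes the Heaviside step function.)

F(ω) = \frac{7680}{\left(4 i \omega + 3\right)^{4}}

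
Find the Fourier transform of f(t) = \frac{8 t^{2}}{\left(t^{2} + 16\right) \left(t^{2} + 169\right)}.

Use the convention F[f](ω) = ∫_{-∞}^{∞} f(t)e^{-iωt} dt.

F(ω) = \frac{8 \pi \left(13 - 4 e^{9 \left|{\omega}\right|}\right) e^{- 13 \left|{\omega}\right|}}{153}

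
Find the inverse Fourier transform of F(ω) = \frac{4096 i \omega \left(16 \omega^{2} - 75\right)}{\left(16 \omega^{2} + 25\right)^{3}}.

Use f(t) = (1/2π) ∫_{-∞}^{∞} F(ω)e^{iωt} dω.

f(t) = 4 t e^{- \frac{5 \left|{t}\right|}{4}} \left|{t}\right|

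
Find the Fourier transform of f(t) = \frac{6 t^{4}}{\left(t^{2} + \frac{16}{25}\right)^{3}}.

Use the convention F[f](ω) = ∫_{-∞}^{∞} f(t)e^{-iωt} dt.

F(ω) = \frac{3 \pi \left(16 \omega^{2} - 100 \left|{\omega}\right| + 75\right) e^{- \frac{4 \left|{\omega}\right|}{5}}}{80}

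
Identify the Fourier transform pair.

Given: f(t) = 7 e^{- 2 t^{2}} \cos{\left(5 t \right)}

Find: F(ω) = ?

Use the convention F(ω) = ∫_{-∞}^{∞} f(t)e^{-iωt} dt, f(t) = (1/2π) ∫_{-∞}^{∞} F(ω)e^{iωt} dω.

F(ω) = \frac{7 \sqrt{2} \sqrt{\pi} \left(e^{\frac{5 \omega}{2}} + 1\right) e^{- \frac{\omega^{2}}{8} - \frac{5 \omega}{4} - \frac{25}{8}}}{4}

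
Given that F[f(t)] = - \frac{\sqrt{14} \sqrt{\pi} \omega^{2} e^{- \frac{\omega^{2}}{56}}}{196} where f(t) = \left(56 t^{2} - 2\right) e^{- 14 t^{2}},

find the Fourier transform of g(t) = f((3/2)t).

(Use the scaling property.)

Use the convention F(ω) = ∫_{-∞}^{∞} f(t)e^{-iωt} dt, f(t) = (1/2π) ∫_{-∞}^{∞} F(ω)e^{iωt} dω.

F[g](ω) = - \frac{2 \sqrt{14} \sqrt{\pi} \omega^{2} e^{- \frac{\omega^{2}}{126}}}{1323}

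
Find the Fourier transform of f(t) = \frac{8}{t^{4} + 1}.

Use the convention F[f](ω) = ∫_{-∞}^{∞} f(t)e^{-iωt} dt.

F(ω) = 8 \pi e^{- \frac{\sqrt{2} \left|{\omega}\right|}{2}} \sin{\left(\frac{\sqrt{2} \left|{\omega}\right|}{2} + \frac{\pi}{4} \right)}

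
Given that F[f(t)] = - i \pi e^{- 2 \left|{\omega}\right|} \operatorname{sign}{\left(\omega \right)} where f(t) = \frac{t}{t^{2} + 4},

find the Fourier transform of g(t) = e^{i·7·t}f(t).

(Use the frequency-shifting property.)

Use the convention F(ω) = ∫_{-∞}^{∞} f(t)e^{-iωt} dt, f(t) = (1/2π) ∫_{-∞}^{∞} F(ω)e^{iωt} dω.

F[g](ω) = - i \pi e^{- 2 \left|{\omega - 7}\right|} \operatorname{sign}{\left(\omega - 7 \right)}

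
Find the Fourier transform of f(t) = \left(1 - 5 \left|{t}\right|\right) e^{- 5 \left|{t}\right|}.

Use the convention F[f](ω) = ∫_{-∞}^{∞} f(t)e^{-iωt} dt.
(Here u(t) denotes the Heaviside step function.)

F(ω) = \frac{20 \omega^{2}}{\left(\omega^{2} + 25\right)^{2}}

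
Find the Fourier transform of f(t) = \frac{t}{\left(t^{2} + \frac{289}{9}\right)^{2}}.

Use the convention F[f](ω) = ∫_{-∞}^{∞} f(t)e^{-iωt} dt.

F(ω) = - \frac{3 i \pi \omega e^{- \frac{17 \left|{\omega}\right|}{3}}}{34}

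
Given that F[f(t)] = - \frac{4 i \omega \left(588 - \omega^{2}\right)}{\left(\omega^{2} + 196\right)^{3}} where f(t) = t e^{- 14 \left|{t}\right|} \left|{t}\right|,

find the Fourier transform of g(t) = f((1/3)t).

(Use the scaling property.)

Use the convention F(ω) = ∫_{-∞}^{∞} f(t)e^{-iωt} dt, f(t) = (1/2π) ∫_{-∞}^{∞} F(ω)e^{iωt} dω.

F[g](ω) = \frac{108 i \omega \left(3 \omega^{2} - 196\right)}{\left(9 \omega^{2} + 196\right)^{3}}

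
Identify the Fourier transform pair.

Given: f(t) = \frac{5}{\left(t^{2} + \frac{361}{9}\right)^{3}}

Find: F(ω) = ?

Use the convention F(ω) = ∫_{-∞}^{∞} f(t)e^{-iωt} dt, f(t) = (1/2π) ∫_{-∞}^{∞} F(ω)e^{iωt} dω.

F(ω) = \frac{135 \pi \left(361 \omega^{2} + 171 \left|{\omega}\right| + 27\right) e^{- \frac{19 \left|{\omega}\right|}{3}}}{19808792}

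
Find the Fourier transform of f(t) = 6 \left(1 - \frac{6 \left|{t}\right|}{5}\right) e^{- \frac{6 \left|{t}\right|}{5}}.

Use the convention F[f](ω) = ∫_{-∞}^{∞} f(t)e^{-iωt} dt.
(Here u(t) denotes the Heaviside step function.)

F(ω) = \frac{18000 \omega^{2}}{\left(25 \omega^{2} + 36\right)^{2}}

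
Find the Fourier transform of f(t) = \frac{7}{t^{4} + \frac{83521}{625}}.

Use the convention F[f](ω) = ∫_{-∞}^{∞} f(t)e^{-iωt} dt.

F(ω) = \frac{875 \pi e^{- \frac{17 \sqrt{2} \left|{\omega}\right|}{10}} \sin{\left(\frac{17 \sqrt{2} \left|{\omega}\right|}{10} + \frac{\pi}{4} \right)}}{4913}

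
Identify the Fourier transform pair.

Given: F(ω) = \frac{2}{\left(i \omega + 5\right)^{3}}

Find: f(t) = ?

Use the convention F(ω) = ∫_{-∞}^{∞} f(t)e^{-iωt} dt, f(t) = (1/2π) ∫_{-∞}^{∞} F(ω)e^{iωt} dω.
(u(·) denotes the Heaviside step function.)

f(t) = t^{2} e^{- 5 t} u\left(t\right)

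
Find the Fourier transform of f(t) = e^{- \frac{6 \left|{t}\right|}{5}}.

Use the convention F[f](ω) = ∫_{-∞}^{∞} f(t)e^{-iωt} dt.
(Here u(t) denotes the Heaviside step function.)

F(ω) = \frac{60}{25 \omega^{2} + 36}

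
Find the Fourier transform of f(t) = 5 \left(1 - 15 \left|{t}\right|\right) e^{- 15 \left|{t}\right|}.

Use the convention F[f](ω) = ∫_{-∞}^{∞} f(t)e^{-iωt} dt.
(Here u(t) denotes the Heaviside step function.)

F(ω) = \frac{300 \omega^{2}}{\left(\omega^{2} + 225\right)^{2}}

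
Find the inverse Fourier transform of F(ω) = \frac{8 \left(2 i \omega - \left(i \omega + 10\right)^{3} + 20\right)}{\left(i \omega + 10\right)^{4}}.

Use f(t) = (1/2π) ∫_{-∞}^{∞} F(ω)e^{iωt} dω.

f(t) = 8 \left(t^{2} - 1\right) e^{- 10 t} u\left(t\right)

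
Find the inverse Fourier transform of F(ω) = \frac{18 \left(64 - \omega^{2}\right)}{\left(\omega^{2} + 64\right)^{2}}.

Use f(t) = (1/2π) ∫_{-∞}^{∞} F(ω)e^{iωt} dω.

f(t) = 9 e^{- 8 \left|{t}\right|} \left|{t}\right|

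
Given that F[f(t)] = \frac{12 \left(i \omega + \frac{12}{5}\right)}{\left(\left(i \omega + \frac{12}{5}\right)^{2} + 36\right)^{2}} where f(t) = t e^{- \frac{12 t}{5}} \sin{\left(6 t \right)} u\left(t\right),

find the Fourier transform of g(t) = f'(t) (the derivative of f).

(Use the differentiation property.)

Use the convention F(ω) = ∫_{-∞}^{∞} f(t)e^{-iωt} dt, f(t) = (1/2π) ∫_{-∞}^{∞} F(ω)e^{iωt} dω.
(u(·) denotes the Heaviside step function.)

F[g](ω) = \frac{1500 i \omega \left(5 i \omega + 12\right)}{\left(\left(5 i \omega + 12\right)^{2} + 900\right)^{2}}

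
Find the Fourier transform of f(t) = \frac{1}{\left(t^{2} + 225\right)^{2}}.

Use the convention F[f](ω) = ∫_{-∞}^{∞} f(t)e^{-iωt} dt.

F(ω) = \frac{\pi \left(15 \left|{\omega}\right| + 1\right) e^{- 15 \left|{\omega}\right|}}{6750}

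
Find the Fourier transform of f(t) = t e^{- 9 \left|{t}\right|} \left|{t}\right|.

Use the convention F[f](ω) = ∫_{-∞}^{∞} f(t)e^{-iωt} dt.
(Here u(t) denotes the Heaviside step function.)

F(ω) = \frac{4 i \omega \left(\omega^{2} - 243\right)}{\left(\omega^{2} + 81\right)^{3}}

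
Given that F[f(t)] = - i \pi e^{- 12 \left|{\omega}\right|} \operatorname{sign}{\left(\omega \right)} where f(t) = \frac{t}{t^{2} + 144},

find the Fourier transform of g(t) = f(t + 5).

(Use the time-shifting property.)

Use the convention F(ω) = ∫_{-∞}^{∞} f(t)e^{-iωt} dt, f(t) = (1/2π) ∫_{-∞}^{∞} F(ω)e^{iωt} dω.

F[g](ω) = - i \pi e^{5 i \omega} e^{- 12 \left|{\omega}\right|} \operatorname{sign}{\left(\omega \right)}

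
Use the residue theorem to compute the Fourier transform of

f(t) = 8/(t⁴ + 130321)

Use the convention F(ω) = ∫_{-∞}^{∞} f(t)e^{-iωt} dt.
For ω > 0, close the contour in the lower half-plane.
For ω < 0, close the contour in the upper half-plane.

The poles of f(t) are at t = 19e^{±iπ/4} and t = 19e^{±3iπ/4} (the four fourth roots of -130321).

Let g(z) = f(z)e^{-iωz}; for large |z| the factor e^{-iωz} decays in the lower half-plane when ω > 0 and in the upper half-plane when ω < 0.

Case ω > 0 (lower half-plane, clockwise contour ⇒ F(ω) = -2πi·ΣRes):
  Res_{z = - \frac{19 \sqrt{2}}{2} - \frac{19 \sqrt{2} i}{2}} g(z) = \frac{\sqrt{2} \left(1 + i\right) e^{\frac{19 \sqrt{2} \omega \left(-1 + i\right)}{2}}}{6859}
  Res_{z = \frac{19 \sqrt{2}}{2} - \frac{19 \sqrt{2} i}{2}} g(z) = \frac{\sqrt{2} \left(-1 + i\right) e^{- \frac{19 \sqrt{2} \omega \left(1 + i\right)}{2}}}{6859}
  F(ω) = -2πi·ΣRes = \frac{2 \sqrt{2} \pi \left(\left(1 - i\right) e^{19 \sqrt{2} i \omega} + 1 + i\right) e^{- \frac{19 \sqrt{2} \omega \left(1 + i\right)}{2}}}{6859} = \frac{8 \pi e^{- \frac{19 \sqrt{2} \omega}{2}} \sin{\left(\frac{19 \sqrt{2} \omega}{2} + \frac{\pi}{4} \right)}}{6859}

Case ω < 0 (upper half-plane, counterclockwise contour ⇒ F(ω) = +2πi·ΣRes):
  Res_{z = \frac{19 \sqrt{2}}{2} + \frac{19 \sqrt{2} i}{2}} g(z) = - \frac{\sqrt{2} \left(1 + i\right) e^{\frac{19 \sqrt{2} \omega \left(1 - i\right)}{2}}}{6859}
  Res_{z = - \frac{19 \sqrt{2}}{2} + \frac{19 \sqrt{2} i}{2}} g(z) = \frac{\sqrt{2} \left(1 - i\right) e^{\frac{19 \sqrt{2} \omega \left(1 + i\right)}{2}}}{6859}
  F(ω) = 2πi·ΣRes = - \frac{2 \sqrt{2} i \pi \left(\left(1 + i\right) e^{\frac{19 \sqrt{2} \omega \left(1 - i\right)}{2}} - \left(1 - i\right) e^{\frac{19 \sqrt{2} \omega \left(1 + i\right)}{2}}\right)}{6859} = \frac{8 \pi e^{\frac{19 \sqrt{2} \omega}{2}} \cos{\left(\frac{19 \sqrt{2} \omega}{2} + \frac{\pi}{4} \right)}}{6859}

Both cases combine into a single formula in |ω|:

F(ω) = \frac{8 \pi e^{- \frac{19 \sqrt{2} \left|{\omega}\right|}{2}} \sin{\left(\frac{19 \sqrt{2} \left|{\omega}\right|}{2} + \frac{\pi}{4} \right)}}{6859}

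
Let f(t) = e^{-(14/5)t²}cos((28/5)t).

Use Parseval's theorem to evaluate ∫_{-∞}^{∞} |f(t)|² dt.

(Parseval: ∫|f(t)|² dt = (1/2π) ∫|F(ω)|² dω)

∫|f(t)|² dt = \frac{\sqrt{35} \sqrt{\pi} \left(1 + e^{\frac{28}{5}}\right)}{28 e^{\frac{28}{5}}}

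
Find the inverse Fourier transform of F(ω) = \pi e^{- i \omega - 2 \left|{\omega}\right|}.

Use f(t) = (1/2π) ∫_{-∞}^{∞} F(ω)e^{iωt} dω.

f(t) = \frac{2}{\left(t - 1\right)^{2} + 4}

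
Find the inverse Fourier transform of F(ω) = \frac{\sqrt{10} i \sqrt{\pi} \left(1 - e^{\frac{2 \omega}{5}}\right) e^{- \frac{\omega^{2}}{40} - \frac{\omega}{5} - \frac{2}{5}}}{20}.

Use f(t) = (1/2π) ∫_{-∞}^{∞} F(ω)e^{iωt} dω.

f(t) = e^{- 10 t^{2}} \sin{\left(4 t \right)}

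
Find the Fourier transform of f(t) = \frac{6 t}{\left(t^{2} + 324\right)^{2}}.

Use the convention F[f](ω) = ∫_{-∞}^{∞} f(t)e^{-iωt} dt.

F(ω) = - \frac{i \pi \omega e^{- 18 \left|{\omega}\right|}}{6}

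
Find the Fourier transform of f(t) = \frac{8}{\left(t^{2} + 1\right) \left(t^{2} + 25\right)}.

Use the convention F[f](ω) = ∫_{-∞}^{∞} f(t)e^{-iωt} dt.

F(ω) = \frac{\pi e^{- \left|{\omega}\right|}}{3} - \frac{\pi e^{- 5 \left|{\omega}\right|}}{15}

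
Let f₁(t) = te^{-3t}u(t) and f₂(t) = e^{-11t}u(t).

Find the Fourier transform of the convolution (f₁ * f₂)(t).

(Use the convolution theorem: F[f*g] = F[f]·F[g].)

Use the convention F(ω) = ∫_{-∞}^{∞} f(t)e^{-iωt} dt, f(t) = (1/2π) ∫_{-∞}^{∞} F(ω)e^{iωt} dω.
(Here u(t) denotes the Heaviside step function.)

F[f₁*f₂](ω) = \frac{1}{\left(i \omega + 3\right)^{2} \left(i \omega + 11\right)}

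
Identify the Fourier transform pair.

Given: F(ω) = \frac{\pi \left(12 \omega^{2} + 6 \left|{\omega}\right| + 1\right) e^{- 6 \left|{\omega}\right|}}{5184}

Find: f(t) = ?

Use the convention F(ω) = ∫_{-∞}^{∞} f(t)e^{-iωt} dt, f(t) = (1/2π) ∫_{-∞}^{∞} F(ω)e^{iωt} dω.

f(t) = \frac{4}{\left(t^{2} + 36\right)^{3}}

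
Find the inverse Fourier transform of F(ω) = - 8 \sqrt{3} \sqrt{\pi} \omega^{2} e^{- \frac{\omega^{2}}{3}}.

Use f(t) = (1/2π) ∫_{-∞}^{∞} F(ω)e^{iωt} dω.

f(t) = 9 \left(3 t^{2} - 2\right) e^{- \frac{3 t^{2}}{4}}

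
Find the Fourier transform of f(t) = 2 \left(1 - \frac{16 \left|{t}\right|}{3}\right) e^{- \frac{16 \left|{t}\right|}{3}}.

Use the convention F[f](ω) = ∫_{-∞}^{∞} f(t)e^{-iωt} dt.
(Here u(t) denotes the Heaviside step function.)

F(ω) = \frac{3456 \omega^{2}}{\left(9 \omega^{2} + 256\right)^{2}}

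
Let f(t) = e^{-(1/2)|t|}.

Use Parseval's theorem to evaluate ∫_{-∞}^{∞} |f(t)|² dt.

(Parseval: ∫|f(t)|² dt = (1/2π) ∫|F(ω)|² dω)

∫|f(t)|² dt = 2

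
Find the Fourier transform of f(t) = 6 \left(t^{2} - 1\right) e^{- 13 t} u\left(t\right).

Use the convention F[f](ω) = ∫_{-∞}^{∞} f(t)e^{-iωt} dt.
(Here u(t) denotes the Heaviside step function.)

F(ω) = \frac{6 \left(2 i \omega - \left(i \omega + 13\right)^{3} + 26\right)}{\left(i \omega + 13\right)^{4}}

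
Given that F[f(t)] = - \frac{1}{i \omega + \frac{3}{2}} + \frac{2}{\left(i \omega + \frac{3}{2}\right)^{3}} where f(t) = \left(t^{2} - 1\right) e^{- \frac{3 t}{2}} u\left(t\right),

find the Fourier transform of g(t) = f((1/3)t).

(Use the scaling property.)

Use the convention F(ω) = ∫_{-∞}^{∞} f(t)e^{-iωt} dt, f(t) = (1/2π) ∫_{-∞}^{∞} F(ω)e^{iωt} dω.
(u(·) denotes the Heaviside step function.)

F[g](ω) = \frac{2 \left(16 i \omega - 9 \left(2 i \omega + 1\right)^{3} + 8\right)}{9 \left(2 i \omega + 1\right)^{4}}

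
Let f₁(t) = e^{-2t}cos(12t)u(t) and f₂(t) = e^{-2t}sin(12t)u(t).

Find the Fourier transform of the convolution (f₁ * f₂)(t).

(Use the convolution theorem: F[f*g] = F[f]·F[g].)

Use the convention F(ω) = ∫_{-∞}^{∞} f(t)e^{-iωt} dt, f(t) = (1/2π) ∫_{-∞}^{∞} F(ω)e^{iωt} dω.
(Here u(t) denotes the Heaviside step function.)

F[f₁*f₂](ω) = \frac{12 \left(i \omega + 2\right)}{\left(\left(i \omega + 2\right)^{2} + 144\right)^{2}}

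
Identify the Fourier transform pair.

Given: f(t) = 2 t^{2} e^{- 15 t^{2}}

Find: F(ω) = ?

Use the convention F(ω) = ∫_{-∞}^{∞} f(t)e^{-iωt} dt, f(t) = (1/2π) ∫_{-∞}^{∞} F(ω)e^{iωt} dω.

F(ω) = \frac{\sqrt{15} \sqrt{\pi} \left(30 - \omega^{2}\right) e^{- \frac{\omega^{2}}{60}}}{6750}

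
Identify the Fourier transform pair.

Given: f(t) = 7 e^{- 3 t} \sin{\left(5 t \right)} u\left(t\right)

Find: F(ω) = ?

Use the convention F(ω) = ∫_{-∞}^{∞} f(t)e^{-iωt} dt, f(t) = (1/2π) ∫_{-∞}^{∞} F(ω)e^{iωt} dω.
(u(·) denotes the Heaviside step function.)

F(ω) = \frac{35}{\left(i \omega + 3\right)^{2} + 25}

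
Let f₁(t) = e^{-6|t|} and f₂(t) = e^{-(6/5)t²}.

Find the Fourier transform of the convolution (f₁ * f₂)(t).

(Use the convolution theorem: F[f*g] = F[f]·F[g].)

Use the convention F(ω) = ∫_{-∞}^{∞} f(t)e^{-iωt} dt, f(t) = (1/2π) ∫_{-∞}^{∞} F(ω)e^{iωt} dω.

F[f₁*f₂](ω) = \frac{2 \sqrt{30} \sqrt{\pi} e^{- \frac{5 \omega^{2}}{24}}}{\omega^{2} + 36}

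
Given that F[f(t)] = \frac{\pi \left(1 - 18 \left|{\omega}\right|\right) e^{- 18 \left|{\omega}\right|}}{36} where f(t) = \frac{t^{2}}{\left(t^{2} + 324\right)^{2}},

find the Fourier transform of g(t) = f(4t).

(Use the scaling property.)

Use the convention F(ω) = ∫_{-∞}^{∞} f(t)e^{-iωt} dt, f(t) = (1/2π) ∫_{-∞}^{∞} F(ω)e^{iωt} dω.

F[g](ω) = \frac{\pi \left(2 - 9 \left|{\omega}\right|\right) e^{- \frac{9 \left|{\omega}\right|}{2}}}{288}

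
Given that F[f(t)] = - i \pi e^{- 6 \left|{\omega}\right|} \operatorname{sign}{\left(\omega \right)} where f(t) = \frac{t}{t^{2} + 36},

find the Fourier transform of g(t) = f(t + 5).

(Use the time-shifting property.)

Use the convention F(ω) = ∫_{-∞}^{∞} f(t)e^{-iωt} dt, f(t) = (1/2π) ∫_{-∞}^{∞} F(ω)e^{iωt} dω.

F[g](ω) = - i \pi e^{5 i \omega} e^{- 6 \left|{\omega}\right|} \operatorname{sign}{\left(\omega \right)}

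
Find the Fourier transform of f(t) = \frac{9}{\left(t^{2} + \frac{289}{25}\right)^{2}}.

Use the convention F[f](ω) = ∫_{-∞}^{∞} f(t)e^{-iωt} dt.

F(ω) = \frac{225 \pi \left(17 \left|{\omega}\right| + 5\right) e^{- \frac{17 \left|{\omega}\right|}{5}}}{9826}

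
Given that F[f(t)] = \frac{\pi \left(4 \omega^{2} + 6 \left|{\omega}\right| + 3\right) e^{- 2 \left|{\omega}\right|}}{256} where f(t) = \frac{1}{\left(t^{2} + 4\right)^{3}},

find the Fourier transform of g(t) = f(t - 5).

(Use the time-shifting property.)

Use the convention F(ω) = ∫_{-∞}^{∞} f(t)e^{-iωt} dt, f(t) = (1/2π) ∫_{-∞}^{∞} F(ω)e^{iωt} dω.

F[g](ω) = \frac{\pi \left(4 \omega^{2} + 6 \left|{\omega}\right| + 3\right) e^{- 5 i \omega - 2 \left|{\omega}\right|}}{256}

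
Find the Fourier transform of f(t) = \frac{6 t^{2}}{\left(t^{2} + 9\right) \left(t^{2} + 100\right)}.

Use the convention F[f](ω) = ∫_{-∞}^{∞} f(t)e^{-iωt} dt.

F(ω) = \frac{6 \pi \left(10 - 3 e^{7 \left|{\omega}\right|}\right) e^{- 10 \left|{\omega}\right|}}{91}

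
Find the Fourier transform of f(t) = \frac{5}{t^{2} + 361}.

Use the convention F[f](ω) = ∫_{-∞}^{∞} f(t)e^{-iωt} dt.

F(ω) = \frac{5 \pi e^{- 19 \left|{\omega}\right|}}{19}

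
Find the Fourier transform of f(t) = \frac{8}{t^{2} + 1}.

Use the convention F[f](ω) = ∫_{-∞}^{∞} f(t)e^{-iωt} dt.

F(ω) = 8 \pi e^{- \left|{\omega}\right|}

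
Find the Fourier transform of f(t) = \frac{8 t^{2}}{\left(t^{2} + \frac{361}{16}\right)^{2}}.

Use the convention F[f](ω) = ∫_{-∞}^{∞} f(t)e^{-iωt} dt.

F(ω) = \frac{4 \pi \left(4 - 19 \left|{\omega}\right|\right) e^{- \frac{19 \left|{\omega}\right|}{4}}}{19}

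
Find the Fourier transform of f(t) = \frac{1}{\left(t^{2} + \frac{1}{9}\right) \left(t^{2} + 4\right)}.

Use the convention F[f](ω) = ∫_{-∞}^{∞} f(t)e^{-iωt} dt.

F(ω) = - \frac{9 \pi e^{- 2 \left|{\omega}\right|}}{70} + \frac{27 \pi e^{- \frac{\left|{\omega}\right|}{3}}}{35}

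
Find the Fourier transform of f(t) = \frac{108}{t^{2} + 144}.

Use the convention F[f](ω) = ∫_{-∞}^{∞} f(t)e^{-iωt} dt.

F(ω) = 9 \pi e^{- 12 \left|{\omega}\right|}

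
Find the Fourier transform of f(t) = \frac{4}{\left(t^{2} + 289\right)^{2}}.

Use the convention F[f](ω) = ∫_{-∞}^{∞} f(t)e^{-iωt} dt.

F(ω) = \frac{2 \pi \left(17 \left|{\omega}\right| + 1\right) e^{- 17 \left|{\omega}\right|}}{4913}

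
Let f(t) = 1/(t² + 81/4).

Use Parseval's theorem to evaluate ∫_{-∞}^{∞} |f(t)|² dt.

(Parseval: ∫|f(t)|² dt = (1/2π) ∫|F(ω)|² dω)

∫|f(t)|² dt = \frac{4 \pi}{729}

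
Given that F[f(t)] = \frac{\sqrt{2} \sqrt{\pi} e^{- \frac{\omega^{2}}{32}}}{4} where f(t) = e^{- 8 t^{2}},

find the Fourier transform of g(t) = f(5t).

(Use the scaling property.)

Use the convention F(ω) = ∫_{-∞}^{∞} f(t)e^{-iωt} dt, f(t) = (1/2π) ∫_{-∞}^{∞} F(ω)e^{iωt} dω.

F[g](ω) = \frac{\sqrt{2} \sqrt{\pi} e^{- \frac{\omega^{2}}{800}}}{20}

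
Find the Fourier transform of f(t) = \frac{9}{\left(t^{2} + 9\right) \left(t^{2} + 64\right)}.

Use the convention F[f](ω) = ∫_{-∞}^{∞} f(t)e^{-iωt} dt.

F(ω) = \frac{3 \pi \left(8 e^{5 \left|{\omega}\right|} - 3\right) e^{- 8 \left|{\omega}\right|}}{440}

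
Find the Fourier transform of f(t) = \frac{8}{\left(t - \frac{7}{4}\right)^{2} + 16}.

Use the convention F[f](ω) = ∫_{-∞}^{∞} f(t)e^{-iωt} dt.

F(ω) = 2 \pi e^{- \frac{7 i \omega}{4} - 4 \left|{\omega}\right|}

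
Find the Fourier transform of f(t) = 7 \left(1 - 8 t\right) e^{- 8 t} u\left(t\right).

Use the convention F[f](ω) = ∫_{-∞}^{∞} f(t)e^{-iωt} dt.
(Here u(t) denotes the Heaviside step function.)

F(ω) = \frac{7 i \omega}{- \omega^{2} + 16 i \omega + 64}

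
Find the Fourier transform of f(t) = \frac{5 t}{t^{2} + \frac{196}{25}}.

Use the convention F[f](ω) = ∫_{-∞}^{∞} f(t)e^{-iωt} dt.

F(ω) = - 5 i \pi e^{- \frac{14 \left|{\omega}\right|}{5}} \operatorname{sign}{\left(\omega \right)}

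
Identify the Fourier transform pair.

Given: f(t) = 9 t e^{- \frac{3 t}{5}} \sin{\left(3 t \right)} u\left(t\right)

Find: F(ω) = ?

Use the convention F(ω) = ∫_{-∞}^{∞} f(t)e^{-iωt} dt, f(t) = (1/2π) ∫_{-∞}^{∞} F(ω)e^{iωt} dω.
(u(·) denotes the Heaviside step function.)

F(ω) = \frac{6750 \left(5 i \omega + 3\right)}{\left(\left(5 i \omega + 3\right)^{2} + 225\right)^{2}}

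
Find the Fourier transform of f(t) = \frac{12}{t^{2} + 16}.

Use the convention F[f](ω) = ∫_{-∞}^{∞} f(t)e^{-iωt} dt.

F(ω) = 3 \pi e^{- 4 \left|{\omega}\right|}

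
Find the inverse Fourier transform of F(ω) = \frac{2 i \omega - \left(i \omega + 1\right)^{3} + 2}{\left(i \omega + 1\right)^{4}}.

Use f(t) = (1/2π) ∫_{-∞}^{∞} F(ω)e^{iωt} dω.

f(t) = \left(t^{2} - 1\right) e^{- t} u\left(t\right)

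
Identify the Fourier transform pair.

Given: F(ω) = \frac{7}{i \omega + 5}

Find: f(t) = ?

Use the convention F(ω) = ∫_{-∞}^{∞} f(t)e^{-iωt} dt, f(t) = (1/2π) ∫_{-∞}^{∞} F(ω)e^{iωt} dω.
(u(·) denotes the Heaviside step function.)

f(t) = 7 e^{- 5 t} u\left(t\right)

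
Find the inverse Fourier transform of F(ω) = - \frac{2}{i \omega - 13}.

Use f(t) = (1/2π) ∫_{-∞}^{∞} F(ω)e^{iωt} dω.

f(t) = 2 e^{13 t} u\left(- t\right)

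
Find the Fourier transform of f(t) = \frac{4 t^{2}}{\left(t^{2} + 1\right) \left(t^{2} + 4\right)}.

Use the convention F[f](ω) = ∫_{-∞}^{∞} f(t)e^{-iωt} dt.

F(ω) = \frac{4 \pi \left(2 - e^{\left|{\omega}\right|}\right) e^{- 2 \left|{\omega}\right|}}{3}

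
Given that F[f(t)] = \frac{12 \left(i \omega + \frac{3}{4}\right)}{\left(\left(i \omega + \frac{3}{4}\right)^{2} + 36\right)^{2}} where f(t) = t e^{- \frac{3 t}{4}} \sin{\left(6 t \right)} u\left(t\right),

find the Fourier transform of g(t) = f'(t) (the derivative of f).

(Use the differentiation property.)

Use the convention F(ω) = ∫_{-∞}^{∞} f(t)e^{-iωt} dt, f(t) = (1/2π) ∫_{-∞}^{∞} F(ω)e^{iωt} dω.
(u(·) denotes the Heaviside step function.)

F[g](ω) = \frac{768 i \omega \left(4 i \omega + 3\right)}{\left(\left(4 i \omega + 3\right)^{2} + 576\right)^{2}}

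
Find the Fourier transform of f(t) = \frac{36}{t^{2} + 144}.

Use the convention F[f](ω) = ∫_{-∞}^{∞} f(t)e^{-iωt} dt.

F(ω) = 3 \pi e^{- 12 \left|{\omega}\right|}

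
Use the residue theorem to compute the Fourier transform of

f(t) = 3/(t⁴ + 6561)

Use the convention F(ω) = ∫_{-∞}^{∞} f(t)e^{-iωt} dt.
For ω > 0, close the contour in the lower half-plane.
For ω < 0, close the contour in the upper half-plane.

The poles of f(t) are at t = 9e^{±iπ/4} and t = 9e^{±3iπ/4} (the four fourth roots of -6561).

Let g(z) = f(z)e^{-iωz}; for large |z| the factor e^{-iωz} decays in the lower half-plane when ω > 0 and in the upper half-plane when ω < 0.

Case ω > 0 (lower half-plane, clockwise contour ⇒ F(ω) = -2πi·ΣRes):
  Res_{z = - \frac{9 \sqrt{2}}{2} - \frac{9 \sqrt{2} i}{2}} g(z) = \frac{\sqrt{2} i \left(1 - i\right) e^{\frac{9 \sqrt{2} \omega \left(-1 + i\right)}{2}}}{1944}
  Res_{z = \frac{9 \sqrt{2}}{2} - \frac{9 \sqrt{2} i}{2}} g(z) = \frac{\sqrt{2} i \left(1 + i\right) e^{- \frac{9 \sqrt{2} \omega \left(1 + i\right)}{2}}}{1944}
  F(ω) = -2πi·ΣRes = \frac{\sqrt{2} \pi \left(1 - i\right) \left(e^{9 \sqrt{2} i \omega} + i\right) e^{- \frac{9 \sqrt{2} \omega \left(1 + i\right)}{2}}}{972} = \frac{\pi e^{- \frac{9 \sqrt{2} \omega}{2}} \sin{\left(\frac{9 \sqrt{2} \omega}{2} + \frac{\pi}{4} \right)}}{243}

Case ω < 0 (upper half-plane, counterclockwise contour ⇒ F(ω) = +2πi·ΣRes):
  Res_{z = \frac{9 \sqrt{2}}{2} + \frac{9 \sqrt{2} i}{2}} g(z) = \frac{\sqrt{2} i \left(-1 + i\right) e^{\frac{9 \sqrt{2} \omega \left(1 - i\right)}{2}}}{1944}
  Res_{z = - \frac{9 \sqrt{2}}{2} + \frac{9 \sqrt{2} i}{2}} g(z) = \frac{\sqrt{2} \left(1 - i\right) e^{\frac{9 \sqrt{2} \omega \left(1 + i\right)}{2}}}{1944}
  F(ω) = 2πi·ΣRes = - \frac{\sqrt{2} i \pi \left(i \left(1 - i\right) e^{\frac{9 \sqrt{2} \omega \left(1 - i\right)}{2}} - \left(1 - i\right) e^{\frac{9 \sqrt{2} \omega \left(1 + i\right)}{2}}\right)}{972} = \frac{\pi e^{\frac{9 \sqrt{2} \omega}{2}} \cos{\left(\frac{9 \sqrt{2} \omega}{2} + \frac{\pi}{4} \right)}}{243}

Both cases combine into a single formula in |ω|:

F(ω) = \frac{\pi e^{- \frac{9 \sqrt{2} \left|{\omega}\right|}{2}} \sin{\left(\frac{9 \sqrt{2} \left|{\omega}\right|}{2} + \frac{\pi}{4} \right)}}{243}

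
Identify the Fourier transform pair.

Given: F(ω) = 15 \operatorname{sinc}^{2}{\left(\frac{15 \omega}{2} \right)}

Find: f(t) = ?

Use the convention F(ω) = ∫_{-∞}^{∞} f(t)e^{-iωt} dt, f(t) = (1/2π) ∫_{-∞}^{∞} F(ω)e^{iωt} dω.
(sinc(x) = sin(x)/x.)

f(t) = \begin{cases} 1 - \frac{\left|{t}\right|}{15} & \text{for}\: \left|{t}\right| < 15 \\0 & \text{otherwise} \end{cases}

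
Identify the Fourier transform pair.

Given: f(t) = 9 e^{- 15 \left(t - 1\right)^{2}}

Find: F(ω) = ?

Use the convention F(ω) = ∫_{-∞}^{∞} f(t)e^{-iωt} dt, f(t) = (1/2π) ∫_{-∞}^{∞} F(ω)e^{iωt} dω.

F(ω) = \frac{3 \sqrt{15} \sqrt{\pi} e^{- \omega \left(\frac{\omega}{60} + i\right)}}{5}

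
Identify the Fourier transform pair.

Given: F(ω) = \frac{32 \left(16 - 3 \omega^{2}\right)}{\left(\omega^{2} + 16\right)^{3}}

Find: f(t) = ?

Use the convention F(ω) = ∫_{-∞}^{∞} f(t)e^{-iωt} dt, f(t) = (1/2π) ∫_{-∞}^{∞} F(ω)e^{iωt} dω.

f(t) = 2 t^{2} e^{- 4 \left|{t}\right|}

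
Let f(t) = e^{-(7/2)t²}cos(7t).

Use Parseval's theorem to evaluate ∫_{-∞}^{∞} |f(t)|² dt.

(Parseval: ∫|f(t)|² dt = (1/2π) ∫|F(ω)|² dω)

∫|f(t)|² dt = \frac{\sqrt{7} \sqrt{\pi} \left(1 + e^{7}\right)}{14 e^{7}}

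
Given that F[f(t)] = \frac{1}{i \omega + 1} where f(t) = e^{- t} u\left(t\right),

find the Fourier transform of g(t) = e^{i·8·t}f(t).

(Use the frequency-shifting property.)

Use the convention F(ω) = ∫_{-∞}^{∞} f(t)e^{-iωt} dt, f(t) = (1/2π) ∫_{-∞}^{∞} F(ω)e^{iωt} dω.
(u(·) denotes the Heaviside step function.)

F[g](ω) = \frac{1}{i \left(\omega - 8\right) + 1}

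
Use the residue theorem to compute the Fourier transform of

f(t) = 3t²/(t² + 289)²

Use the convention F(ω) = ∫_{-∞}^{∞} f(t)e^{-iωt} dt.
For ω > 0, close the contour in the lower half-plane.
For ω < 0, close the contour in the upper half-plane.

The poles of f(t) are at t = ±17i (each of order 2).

Let g(z) = f(z)e^{-iωz}; for large |z| the factor e^{-iωz} decays in the lower half-plane when ω > 0 and in the upper half-plane when ω < 0.

Case ω > 0 (lower half-plane, clockwise contour ⇒ F(ω) = -2πi·ΣRes):
  Res_{z = - 17 i} g(z) = \frac{3 i \left(1 - 17 \omega\right) e^{- 17 \omega}}{68} (pole of order 2)
  F(ω) = -2πi·ΣRes = \frac{3 \pi \left(1 - 17 \omega\right) e^{- 17 \omega}}{34}

Case ω < 0 (upper half-plane, counterclockwise contour ⇒ F(ω) = +2πi·ΣRes):
  Res_{z = 17 i} g(z) = \frac{3 i \left(- 17 \omega - 1\right) e^{17 \omega}}{68} (pole of order 2)
  F(ω) = 2πi·ΣRes = \frac{3 \pi \left(17 \omega + 1\right) e^{17 \omega}}{34}

Both cases combine into a single formula in |ω|:

F(ω) = \frac{3 \pi \left(1 - 17 \left|{\omega}\right|\right) e^{- 17 \left|{\omega}\right|}}{34}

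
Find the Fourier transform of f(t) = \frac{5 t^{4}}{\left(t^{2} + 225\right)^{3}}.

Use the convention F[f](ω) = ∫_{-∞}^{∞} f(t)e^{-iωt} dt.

F(ω) = \frac{\pi \left(75 \omega^{2} - 25 \left|{\omega}\right| + 1\right) e^{- 15 \left|{\omega}\right|}}{8}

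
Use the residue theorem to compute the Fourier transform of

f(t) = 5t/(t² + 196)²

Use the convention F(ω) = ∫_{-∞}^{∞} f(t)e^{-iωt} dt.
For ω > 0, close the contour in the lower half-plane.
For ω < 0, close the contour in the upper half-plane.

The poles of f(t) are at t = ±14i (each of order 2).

Let g(z) = f(z)e^{-iωz}; for large |z| the factor e^{-iωz} decays in the lower half-plane when ω > 0 and in the upper half-plane when ω < 0.

Case ω > 0 (lower half-plane, clockwise contour ⇒ F(ω) = -2πi·ΣRes):
  Res_{z = - 14 i} g(z) = \frac{5 \omega e^{- 14 \omega}}{56} (pole of order 2)
  F(ω) = -2πi·ΣRes = - \frac{5 i \pi \omega e^{- 14 \omega}}{28}

Case ω < 0 (upper half-plane, counterclockwise contour ⇒ F(ω) = +2πi·ΣRes):
  Res_{z = 14 i} g(z) = - \frac{5 \omega e^{14 \omega}}{56} (pole of order 2)
  F(ω) = 2πi·ΣRes = - \frac{5 i \pi \omega e^{14 \omega}}{28}

Both cases combine into a single formula in |ω|:

F(ω) = - \frac{5 i \pi \omega e^{- 14 \left|{\omega}\right|}}{28}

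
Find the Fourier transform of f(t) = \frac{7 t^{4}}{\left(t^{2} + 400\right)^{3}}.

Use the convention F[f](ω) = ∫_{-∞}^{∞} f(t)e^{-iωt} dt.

F(ω) = \frac{7 \pi \left(400 \omega^{2} - 100 \left|{\omega}\right| + 3\right) e^{- 20 \left|{\omega}\right|}}{160}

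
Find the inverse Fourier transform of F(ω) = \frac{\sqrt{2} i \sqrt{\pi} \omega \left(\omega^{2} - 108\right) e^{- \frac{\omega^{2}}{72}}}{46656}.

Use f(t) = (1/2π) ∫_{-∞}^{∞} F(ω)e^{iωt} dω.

f(t) = 6 t^{3} e^{- 18 t^{2}}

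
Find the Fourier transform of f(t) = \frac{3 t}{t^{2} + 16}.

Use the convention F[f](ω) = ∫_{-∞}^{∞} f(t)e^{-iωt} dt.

F(ω) = - 3 i \pi e^{- 4 \left|{\omega}\right|} \operatorname{sign}{\left(\omega \right)}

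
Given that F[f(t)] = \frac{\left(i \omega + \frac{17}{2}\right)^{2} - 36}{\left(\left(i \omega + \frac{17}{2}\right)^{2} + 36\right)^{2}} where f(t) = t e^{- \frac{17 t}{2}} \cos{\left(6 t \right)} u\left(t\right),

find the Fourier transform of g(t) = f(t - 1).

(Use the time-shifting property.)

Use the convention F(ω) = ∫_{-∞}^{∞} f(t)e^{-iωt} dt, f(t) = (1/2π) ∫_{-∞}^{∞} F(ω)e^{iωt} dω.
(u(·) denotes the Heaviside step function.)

F[g](ω) = \frac{4 \left(\left(2 i \omega + 17\right)^{2} - 144\right) e^{- i \omega}}{\left(\left(2 i \omega + 17\right)^{2} + 144\right)^{2}}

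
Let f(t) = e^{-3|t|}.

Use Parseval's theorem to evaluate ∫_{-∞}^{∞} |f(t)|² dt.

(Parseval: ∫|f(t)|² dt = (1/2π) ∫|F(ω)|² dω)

∫|f(t)|² dt = \frac{1}{3}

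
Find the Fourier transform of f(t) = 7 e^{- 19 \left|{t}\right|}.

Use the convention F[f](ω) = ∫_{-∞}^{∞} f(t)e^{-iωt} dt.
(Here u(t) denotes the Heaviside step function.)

F(ω) = \frac{266}{\omega^{2} + 361}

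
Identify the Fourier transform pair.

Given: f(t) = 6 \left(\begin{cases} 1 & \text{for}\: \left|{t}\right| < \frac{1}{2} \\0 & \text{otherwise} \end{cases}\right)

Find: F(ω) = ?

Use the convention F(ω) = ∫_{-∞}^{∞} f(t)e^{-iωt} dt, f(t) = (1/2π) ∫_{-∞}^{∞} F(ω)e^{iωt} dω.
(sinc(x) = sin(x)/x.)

F(ω) = 6 \operatorname{sinc}{\left(\frac{\omega}{2} \right)}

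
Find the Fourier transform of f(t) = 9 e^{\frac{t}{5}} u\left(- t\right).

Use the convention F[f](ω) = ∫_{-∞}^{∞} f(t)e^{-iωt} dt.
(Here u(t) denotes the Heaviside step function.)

F(ω) = \frac{45 i}{5 \omega + i}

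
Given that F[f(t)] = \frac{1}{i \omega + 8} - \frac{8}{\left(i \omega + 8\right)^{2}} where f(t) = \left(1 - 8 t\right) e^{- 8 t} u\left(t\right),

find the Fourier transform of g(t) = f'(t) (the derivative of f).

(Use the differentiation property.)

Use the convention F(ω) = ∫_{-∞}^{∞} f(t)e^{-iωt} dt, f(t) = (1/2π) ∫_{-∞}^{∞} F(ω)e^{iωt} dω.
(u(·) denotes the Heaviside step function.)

F[g](ω) = \frac{\omega^{2}}{\omega^{2} - 16 i \omega - 64}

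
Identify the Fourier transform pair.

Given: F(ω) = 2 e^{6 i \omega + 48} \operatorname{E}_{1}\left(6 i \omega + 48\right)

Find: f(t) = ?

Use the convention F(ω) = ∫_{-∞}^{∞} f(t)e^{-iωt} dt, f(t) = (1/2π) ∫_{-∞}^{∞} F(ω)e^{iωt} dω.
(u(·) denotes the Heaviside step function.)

f(t) = \frac{2 e^{- 8 t} u\left(t\right)}{t + 6}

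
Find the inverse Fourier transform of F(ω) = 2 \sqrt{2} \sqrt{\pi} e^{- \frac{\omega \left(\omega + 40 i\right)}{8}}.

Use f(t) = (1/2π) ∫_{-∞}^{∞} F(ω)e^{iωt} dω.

f(t) = 4 e^{- 2 \left(t - 5\right)^{2}}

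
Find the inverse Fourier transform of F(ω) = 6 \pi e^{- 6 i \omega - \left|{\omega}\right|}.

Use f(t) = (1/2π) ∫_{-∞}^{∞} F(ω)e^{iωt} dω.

f(t) = \frac{6}{\left(t - 6\right)^{2} + 1}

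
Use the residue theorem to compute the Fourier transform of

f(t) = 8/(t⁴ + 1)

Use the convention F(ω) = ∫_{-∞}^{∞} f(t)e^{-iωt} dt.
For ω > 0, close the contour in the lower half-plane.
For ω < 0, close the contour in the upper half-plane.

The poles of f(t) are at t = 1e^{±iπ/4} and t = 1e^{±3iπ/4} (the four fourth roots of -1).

Let g(z) = f(z)e^{-iωz}; for large |z| the factor e^{-iωz} decays in the lower half-plane when ω > 0 and in the upper half-plane when ω < 0.

Case ω > 0 (lower half-plane, clockwise contour ⇒ F(ω) = -2πi·ΣRes):
  Res_{z = - \frac{\sqrt{2}}{2} - \frac{\sqrt{2} i}{2}} g(z) = \sqrt{2} \left(1 + i\right) e^{\frac{\sqrt{2} \omega \left(-1 + i\right)}{2}}
  Res_{z = \frac{\sqrt{2}}{2} - \frac{\sqrt{2} i}{2}} g(z) = \sqrt{2} \left(-1 + i\right) e^{- \frac{\sqrt{2} \omega \left(1 + i\right)}{2}}
  F(ω) = -2πi·ΣRes = 2 \sqrt{2} \pi \left(\left(1 - i\right) e^{\sqrt{2} i \omega} + 1 + i\right) e^{- \frac{\sqrt{2} \omega \left(1 + i\right)}{2}} = 8 \pi e^{- \frac{\sqrt{2} \omega}{2}} \sin{\left(\frac{\sqrt{2} \omega}{2} + \frac{\pi}{4} \right)}

Case ω < 0 (upper half-plane, counterclockwise contour ⇒ F(ω) = +2πi·ΣRes):
  Res_{z = \frac{\sqrt{2}}{2} + \frac{\sqrt{2} i}{2}} g(z) = \sqrt{2} \left(-1 - i\right) e^{\frac{\sqrt{2} \omega \left(1 - i\right)}{2}}
  Res_{z = - \frac{\sqrt{2}}{2} + \frac{\sqrt{2} i}{2}} g(z) = \sqrt{2} \left(1 - i\right) e^{\frac{\sqrt{2} \omega \left(1 + i\right)}{2}}
  F(ω) = 2πi·ΣRes = - 2 \sqrt{2} i \pi \left(\left(1 + i\right) e^{\frac{\sqrt{2} \omega \left(1 - i\right)}{2}} - \left(1 - i\right) e^{\frac{\sqrt{2} \omega \left(1 + i\right)}{2}}\right) = 8 \pi e^{\frac{\sqrt{2} \omega}{2}} \cos{\left(\frac{\sqrt{2} \omega}{2} + \frac{\pi}{4} \right)}

Both cases combine into a single formula in |ω|:

F(ω) = 8 \pi e^{- \frac{\sqrt{2} \left|{\omega}\right|}{2}} \sin{\left(\frac{\sqrt{2} \left|{\omega}\right|}{2} + \frac{\pi}{4} \right)}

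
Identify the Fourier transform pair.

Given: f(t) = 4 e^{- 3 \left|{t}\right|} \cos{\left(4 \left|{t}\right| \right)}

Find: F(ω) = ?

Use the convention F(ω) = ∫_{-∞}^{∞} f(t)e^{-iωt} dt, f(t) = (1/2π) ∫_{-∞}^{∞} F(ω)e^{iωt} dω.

F(ω) = \frac{24 \left(\omega^{2} + 25\right)}{\omega^{4} - 14 \omega^{2} + 625}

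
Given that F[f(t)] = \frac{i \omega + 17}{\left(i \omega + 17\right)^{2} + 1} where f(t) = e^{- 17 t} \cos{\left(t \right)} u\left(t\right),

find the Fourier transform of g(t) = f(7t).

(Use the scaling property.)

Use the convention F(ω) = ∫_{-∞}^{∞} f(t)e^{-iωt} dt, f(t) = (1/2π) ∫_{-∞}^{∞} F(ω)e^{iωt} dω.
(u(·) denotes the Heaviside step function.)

F[g](ω) = \frac{i \omega + 119}{\left(i \omega + 119\right)^{2} + 49}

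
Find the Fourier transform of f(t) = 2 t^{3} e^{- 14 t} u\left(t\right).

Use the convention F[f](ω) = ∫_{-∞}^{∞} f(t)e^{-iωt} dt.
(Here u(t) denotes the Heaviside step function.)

F(ω) = \frac{12}{\left(i \omega + 14\right)^{4}}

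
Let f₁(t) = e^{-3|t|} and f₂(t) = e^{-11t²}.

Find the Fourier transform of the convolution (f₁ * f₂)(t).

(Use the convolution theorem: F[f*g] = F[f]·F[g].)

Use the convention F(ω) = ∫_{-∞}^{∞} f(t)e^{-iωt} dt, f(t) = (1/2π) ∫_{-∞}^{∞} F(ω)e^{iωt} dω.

F[f₁*f₂](ω) = \frac{6 \sqrt{11} \sqrt{\pi} e^{- \frac{\omega^{2}}{44}}}{11 \left(\omega^{2} + 9\right)}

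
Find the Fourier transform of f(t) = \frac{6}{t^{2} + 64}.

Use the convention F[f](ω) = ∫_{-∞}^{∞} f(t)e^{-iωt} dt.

F(ω) = \frac{3 \pi e^{- 8 \left|{\omega}\right|}}{4}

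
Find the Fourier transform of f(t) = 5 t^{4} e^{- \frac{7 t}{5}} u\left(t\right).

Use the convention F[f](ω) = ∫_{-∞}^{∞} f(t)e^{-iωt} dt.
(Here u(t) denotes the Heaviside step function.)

F(ω) = \frac{375000}{\left(5 i \omega + 7\right)^{5}}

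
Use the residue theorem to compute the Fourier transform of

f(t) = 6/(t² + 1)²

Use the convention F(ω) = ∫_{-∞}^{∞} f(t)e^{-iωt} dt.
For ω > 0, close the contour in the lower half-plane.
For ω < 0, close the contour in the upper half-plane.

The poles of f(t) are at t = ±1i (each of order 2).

Let g(z) = f(z)e^{-iωz}; for large |z| the factor e^{-iωz} decays in the lower half-plane when ω > 0 and in the upper half-plane when ω < 0.

Case ω > 0 (lower half-plane, clockwise contour ⇒ F(ω) = -2πi·ΣRes):
  Res_{z = - i} g(z) = \frac{3 i \left(\omega + 1\right) e^{- \omega}}{2} (pole of order 2)
  F(ω) = -2πi·ΣRes = 3 \pi \left(\omega + 1\right) e^{- \omega}

Case ω < 0 (upper half-plane, counterclockwise contour ⇒ F(ω) = +2πi·ΣRes):
  Res_{z = i} g(z) = \frac{3 i \left(\omega - 1\right) e^{\omega}}{2} (pole of order 2)
  F(ω) = 2πi·ΣRes = 3 \pi \left(1 - \omega\right) e^{\omega}

Both cases combine into a single formula in |ω|:

F(ω) = 3 \pi \left(\left|{\omega}\right| + 1\right) e^{- \left|{\omega}\right|}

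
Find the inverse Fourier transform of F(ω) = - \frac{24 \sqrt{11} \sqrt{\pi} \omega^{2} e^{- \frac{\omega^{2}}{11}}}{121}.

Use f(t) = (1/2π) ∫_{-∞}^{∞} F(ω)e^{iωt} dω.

f(t) = 3 \left(11 t^{2} - 2\right) e^{- \frac{11 t^{2}}{4}}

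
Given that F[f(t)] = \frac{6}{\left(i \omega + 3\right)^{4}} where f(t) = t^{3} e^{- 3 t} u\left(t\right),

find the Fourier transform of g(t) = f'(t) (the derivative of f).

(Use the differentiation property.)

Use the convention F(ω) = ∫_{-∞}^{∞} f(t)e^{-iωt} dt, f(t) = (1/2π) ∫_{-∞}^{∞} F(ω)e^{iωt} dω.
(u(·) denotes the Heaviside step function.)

F[g](ω) = \frac{6 i \omega}{\left(i \omega + 3\right)^{4}}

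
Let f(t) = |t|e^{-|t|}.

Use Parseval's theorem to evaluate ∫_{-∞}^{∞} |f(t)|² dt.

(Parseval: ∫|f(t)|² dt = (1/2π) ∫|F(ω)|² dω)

∫|f(t)|² dt = \frac{1}{2}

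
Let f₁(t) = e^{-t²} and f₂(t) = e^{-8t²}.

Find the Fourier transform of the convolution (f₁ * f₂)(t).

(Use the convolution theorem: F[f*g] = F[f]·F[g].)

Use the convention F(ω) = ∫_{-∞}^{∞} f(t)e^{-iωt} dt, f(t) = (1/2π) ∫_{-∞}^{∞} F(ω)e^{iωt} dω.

F[f₁*f₂](ω) = \frac{\sqrt{2} \pi e^{- \frac{9 \omega^{2}}{32}}}{4}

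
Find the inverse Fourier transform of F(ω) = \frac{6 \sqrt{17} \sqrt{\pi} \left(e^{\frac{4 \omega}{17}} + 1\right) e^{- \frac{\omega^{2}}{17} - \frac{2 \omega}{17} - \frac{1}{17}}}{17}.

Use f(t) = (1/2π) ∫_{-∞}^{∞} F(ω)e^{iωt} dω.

f(t) = 6 e^{- \frac{17 t^{2}}{4}} \cos{\left(t \right)}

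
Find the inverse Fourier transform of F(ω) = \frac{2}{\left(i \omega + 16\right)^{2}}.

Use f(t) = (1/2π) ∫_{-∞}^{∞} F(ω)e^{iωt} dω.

f(t) = 2 t e^{- 16 t} u\left(t\right)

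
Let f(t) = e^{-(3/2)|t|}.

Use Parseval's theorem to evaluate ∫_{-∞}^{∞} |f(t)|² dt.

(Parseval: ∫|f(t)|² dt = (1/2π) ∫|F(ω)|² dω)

∫|f(t)|² dt = \frac{2}{3}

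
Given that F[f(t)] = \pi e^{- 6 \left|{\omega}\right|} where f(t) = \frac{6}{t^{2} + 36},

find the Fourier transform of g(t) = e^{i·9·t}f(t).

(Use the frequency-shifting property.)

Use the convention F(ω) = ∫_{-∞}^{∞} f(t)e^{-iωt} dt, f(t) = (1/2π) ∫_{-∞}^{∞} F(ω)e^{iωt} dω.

F[g](ω) = \pi e^{- 6 \left|{\omega - 9}\right|}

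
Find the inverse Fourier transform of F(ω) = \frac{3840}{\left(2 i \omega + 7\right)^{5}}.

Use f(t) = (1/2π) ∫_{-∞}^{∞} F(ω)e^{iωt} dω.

f(t) = 5 t^{4} e^{- \frac{7 t}{2}} u\left(t\right)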